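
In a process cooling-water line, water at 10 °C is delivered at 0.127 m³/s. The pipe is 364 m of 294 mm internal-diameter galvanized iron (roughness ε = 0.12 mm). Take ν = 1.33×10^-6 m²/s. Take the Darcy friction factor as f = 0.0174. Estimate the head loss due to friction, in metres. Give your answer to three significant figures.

h_f ≈ 3.84 m

V = 4Q/(πD²) = 4·0.127/(π·0.294²) = 1.871 m/s
h_f = f(L/D)V²/(2g) = 0.01740·(364/0.294)·1.871²/(2·9.81) = 3.843 m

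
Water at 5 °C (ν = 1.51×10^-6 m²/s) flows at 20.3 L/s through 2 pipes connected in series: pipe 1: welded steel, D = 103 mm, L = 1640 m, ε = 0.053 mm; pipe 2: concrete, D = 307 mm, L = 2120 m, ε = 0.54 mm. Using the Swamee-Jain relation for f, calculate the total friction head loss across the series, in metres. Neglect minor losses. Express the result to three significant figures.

Pipe 1: V = 2.436 m/s, Re = 1.66×10^5, ε/D = 5.15×10^-4, f = 0.01934, h_1 = f(L/D)V²/2g = 93.17 m
Pipe 2: V = 0.2742 m/s, Re = 5.58×10^4, ε/D = 0.00176, f = 0.02591, h_2 = f(L/D)V²/2g = 0.6857 m
Series → Q common, losses add: H = Σh = 93.85 m

H ≈ 93.9 m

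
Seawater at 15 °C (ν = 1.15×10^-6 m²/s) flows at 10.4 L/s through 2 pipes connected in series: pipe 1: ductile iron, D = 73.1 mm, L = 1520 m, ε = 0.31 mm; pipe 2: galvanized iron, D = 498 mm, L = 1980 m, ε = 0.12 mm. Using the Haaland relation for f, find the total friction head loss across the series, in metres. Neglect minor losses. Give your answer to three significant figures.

Pipe 1: V = 2.478 m/s, Re = 1.58×10^5, ε/D = 0.00424, f = 0.02957, h_1 = f(L/D)V²/2g = 192.5 m
Pipe 2: V = 0.05339 m/s, Re = 2.31×10^4, ε/D = 2.41×10^-4, f = 0.02529, h_2 = f(L/D)V²/2g = 0.01461 m
Series → Q common, losses add: H = Σh = 192.5 m

H ≈ 192 m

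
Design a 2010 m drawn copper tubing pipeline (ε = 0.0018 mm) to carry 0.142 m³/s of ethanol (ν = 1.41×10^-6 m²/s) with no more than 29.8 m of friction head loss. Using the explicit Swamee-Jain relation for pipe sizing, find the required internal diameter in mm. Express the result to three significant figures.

D ≈ 276 mm

Swamee-Jain (Type III): D = 0.66·[ε^1.25·(LQ²/(gh_f))^4.75 + ν·Q^9.4·(L/(gh_f))^5.2]^0.04
LQ²/(gh_f) = 0.1386; L/(gh_f) = 6.876
Term 1 = ε^1.25·(…)^4.75 = 5.53×10^-12; Term 2 = ν·Q^9.4·(…)^5.2 = 3.43×10^-10
D = 0.66·(5.53×10^-12 + 3.43×10^-10)^0.04 = 0.2762 m = 276 mm
Check: V = 2.37 m/s, Re = 4.64×10^5, f = 0.01337, h_f = 27.9 m ≈ 29.8 m ✓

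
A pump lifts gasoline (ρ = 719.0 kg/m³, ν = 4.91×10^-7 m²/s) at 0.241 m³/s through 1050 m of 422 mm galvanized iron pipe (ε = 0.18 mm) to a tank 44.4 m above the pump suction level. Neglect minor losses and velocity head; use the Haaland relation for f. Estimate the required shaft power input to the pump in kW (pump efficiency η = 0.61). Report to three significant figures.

V = 4Q/(πD²) = 1.723 m/s; Re = 1.48×10^6; ε/D = 4.27×10^-4; f = 0.01649
h_f = f(L/D)V²/2g = 6.209 m
Total head H = z + h_f = 44.4 + 6.209 = 50.61 m
P_hyd = ρgQH = 719.0·9.81·0.241·50.61 = 86.03 kW
P_shaft = P_hyd/η = 86.03/0.61 = 141.0 kW

P_shaft ≈ 141 kW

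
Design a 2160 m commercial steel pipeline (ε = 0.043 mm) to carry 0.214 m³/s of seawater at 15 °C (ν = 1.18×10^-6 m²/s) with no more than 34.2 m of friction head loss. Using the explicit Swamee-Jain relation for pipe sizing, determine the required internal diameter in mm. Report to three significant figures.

D ≈ 325 mm

Swamee-Jain (Type III): D = 0.66·[ε^1.25·(LQ²/(gh_f))^4.75 + ν·Q^9.4·(L/(gh_f))^5.2]^0.04
LQ²/(gh_f) = 0.2948; L/(gh_f) = 6.438
Term 1 = ε^1.25·(…)^4.75 = 1.05×10^-8; Term 2 = ν·Q^9.4·(…)^5.2 = 9.62×10^-9
D = 0.66·(1.05×10^-8 + 9.62×10^-9)^0.04 = 0.3249 m = 325 mm
Check: V = 2.58 m/s, Re = 7.11×10^5, f = 0.01434, h_f = 32.4 m ≈ 34.2 m ✓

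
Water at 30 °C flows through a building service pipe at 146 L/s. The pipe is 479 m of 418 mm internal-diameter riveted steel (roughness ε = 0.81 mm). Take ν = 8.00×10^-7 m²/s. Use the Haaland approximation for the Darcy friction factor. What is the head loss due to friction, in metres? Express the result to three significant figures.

h_f ≈ 1.56 m

V = 4Q/(πD²) = 4·0.146/(π·0.418²) = 1.064 m/s
Re = VD/ν = 1.064·0.418/8.00×10^-7 = 5.56×10^5 → turbulent
ε/D = 0.81/418 = 0.00194
Haaland: f = 0.02357
h_f = f(L/D)V²/(2g) = 0.02357·(479/0.418)·1.064²/(2·9.81) = 1.558 m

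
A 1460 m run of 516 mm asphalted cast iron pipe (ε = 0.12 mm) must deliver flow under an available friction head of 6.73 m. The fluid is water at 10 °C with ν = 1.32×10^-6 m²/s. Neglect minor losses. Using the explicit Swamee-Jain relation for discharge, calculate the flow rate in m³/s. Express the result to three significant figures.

Q ≈ 0.364 m³/s

Swamee-Jain (Type II): Q = -0.965·√(gD⁵h_f/L)·ln[ε/(3.7D) + √(3.17ν²L/(gD³h_f))]
√(gD⁵h_f/L) = √(9.81·0.516⁵·6.73/1460) = 0.04067
ε/(3.7D) = 6.29×10^-5; √(3.17ν²L/(gD³h_f)) = 2.98×10^-5
Q = -0.965·0.04067·ln(9.267×10^-5) = 0.3645 m³/s
Check: V = 1.74 m/s, Re = 6.81×10^5, f = 0.01546, h_f = 6.77 m ≈ 6.73 m ✓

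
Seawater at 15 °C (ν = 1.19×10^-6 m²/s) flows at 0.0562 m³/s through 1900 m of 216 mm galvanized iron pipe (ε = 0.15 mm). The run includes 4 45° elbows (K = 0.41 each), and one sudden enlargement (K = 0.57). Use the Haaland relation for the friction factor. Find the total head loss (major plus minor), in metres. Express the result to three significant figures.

V = 4Q/(πD²) = 1.534 m/s; V²/2g = 0.1199 m
Re = 2.78×10^5, ε/D = 6.94×10^-4 → f = 0.01920 (Haaland)
Major: h_f = f(L/D)·V²/2g = 0.01920·8796·0.1199 = 20.25 m
Minor: ΣK = 2.21; h_m = ΣK·V²/2g = 0.2650 m
Total H_L = 20.25 + 0.2650 = 20.51 m

H_L ≈ 20.5 m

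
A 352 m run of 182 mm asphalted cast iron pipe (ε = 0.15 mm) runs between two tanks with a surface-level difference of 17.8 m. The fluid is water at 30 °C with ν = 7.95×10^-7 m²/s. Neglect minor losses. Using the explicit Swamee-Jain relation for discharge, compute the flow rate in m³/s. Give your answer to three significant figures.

Q ≈ 0.0797 m³/s

Swamee-Jain (Type II): Q = -0.965·√(gD⁵h_f/L)·ln[ε/(3.7D) + √(3.17ν²L/(gD³h_f))]
√(gD⁵h_f/L) = √(9.81·0.182⁵·17.8/352) = 0.009953
ε/(3.7D) = 2.23×10^-4; √(3.17ν²L/(gD³h_f)) = 2.59×10^-5
Q = -0.965·0.009953·ln(2.486×10^-4) = 0.07971 m³/s
Check: V = 3.06 m/s, Re = 7.01×10^5, f = 0.01935, h_f = 17.9 m ≈ 17.8 m ✓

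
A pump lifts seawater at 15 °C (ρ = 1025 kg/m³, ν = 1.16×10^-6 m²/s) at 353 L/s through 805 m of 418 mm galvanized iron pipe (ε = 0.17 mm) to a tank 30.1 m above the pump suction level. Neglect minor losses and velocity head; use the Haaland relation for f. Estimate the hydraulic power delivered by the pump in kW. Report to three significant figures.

P_hyd ≈ 145 kW

V = 4Q/(πD²) = 2.572 m/s; Re = 9.27×10^5; ε/D = 4.07×10^-4; f = 0.01653
h_f = f(L/D)V²/2g = 10.74 m
Total head H = z + h_f = 30.1 + 10.74 = 40.84 m
P_hyd = ρgQH = 1025·9.81·0.353·40.84 = 145.0 kW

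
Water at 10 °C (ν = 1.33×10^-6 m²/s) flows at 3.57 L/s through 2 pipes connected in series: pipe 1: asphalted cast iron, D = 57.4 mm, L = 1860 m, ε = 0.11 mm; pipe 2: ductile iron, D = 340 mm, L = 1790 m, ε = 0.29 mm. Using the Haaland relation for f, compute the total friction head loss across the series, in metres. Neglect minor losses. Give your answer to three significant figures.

H ≈ 80.7 m

Pipe 1: V = 1.380 m/s, Re = 5.95×10^4, ε/D = 0.00192, f = 0.02568, h_1 = f(L/D)V²/2g = 80.72 m
Pipe 2: V = 0.03932 m/s, Re = 1.01×10^4, ε/D = 8.53×10^-4, f = 0.03193, h_2 = f(L/D)V²/2g = 0.01325 m
Series → Q common, losses add: H = Σh = 80.73 m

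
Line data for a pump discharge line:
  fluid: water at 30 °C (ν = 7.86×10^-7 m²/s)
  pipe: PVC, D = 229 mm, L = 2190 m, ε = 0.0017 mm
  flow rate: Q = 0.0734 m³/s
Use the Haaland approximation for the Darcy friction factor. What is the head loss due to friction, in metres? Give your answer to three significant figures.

V = 4Q/(πD²) = 4·0.0734/(π·0.229²) = 1.782 m/s
Re = VD/ν = 1.782·0.229/7.86×10^-7 = 5.19×10^5 → turbulent
ε/D = 0.0017/229 = 7.42×10^-6
Haaland: f = 0.01306
h_f = f(L/D)V²/(2g) = 0.01306·(2190/0.229)·1.782²/(2·9.81) = 20.22 m

h_f ≈ 20.2 m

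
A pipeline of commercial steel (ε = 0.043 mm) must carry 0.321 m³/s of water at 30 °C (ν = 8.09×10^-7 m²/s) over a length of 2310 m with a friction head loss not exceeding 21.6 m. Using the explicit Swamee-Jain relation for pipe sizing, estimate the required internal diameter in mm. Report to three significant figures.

D ≈ 418 mm

Swamee-Jain (Type III): D = 0.66·[ε^1.25·(LQ²/(gh_f))^4.75 + ν·Q^9.4·(L/(gh_f))^5.2]^0.04
LQ²/(gh_f) = 1.123; L/(gh_f) = 10.90
Term 1 = ε^1.25·(…)^4.75 = 6.05×10^-6; Term 2 = ν·Q^9.4·(…)^5.2 = 4.61×10^-6
D = 0.66·(6.05×10^-6 + 4.61×10^-6)^0.04 = 0.4175 m = 418 mm
Check: V = 2.34 m/s, Re = 1.21×10^6, f = 0.01335, h_f = 20.7 m ≈ 21.6 m ✓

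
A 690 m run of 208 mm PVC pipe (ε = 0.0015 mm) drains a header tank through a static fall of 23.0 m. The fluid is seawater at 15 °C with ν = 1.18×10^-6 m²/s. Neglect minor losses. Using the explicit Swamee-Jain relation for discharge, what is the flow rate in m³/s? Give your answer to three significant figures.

Swamee-Jain (Type II): Q = -0.965·√(gD⁵h_f/L)·ln[ε/(3.7D) + √(3.17ν²L/(gD³h_f))]
√(gD⁵h_f/L) = √(9.81·0.208⁵·23.0/690) = 0.01128
ε/(3.7D) = 1.95×10^-6; √(3.17ν²L/(gD³h_f)) = 3.87×10^-5
Q = -0.965·0.01128·ln(4.068×10^-5) = 0.1101 m³/s
Check: V = 3.24 m/s, Re = 5.71×10^5, f = 0.01291, h_f = 22.9 m ≈ 23.0 m ✓

Q ≈ 0.110 m³/s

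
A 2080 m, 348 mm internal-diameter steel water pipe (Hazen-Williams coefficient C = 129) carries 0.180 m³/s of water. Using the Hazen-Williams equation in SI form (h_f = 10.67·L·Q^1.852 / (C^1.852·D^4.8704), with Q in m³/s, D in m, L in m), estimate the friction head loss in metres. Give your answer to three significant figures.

h_f = 10.67·2080·0.180^1.852 / (129^1.852·0.348^4.8704) = 19.54 m

h_f ≈ 19.5 m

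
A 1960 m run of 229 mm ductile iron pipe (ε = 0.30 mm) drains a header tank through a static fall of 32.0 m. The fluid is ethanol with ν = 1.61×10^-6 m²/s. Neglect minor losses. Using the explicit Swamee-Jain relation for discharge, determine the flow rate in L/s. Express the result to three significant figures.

Swamee-Jain (Type II): Q = -0.965·√(gD⁵h_f/L)·ln[ε/(3.7D) + √(3.17ν²L/(gD³h_f))]
√(gD⁵h_f/L) = √(9.81·0.229⁵·32.0/1960) = 0.01004
ε/(3.7D) = 3.54×10^-4; √(3.17ν²L/(gD³h_f)) = 6.54×10^-5
Q = -0.965·0.01004·ln(4.194×10^-4) = 0.07537 m³/s
Check: V = 1.83 m/s, Re = 2.60×10^5, f = 0.02207, h_f = 32.2 m ≈ 32.0 m ✓

Q ≈ 75.4 L/s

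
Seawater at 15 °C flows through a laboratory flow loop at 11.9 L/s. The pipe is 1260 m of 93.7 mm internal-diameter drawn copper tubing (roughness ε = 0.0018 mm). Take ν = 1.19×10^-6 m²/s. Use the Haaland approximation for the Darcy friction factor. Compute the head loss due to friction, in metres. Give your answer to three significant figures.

h_f ≈ 34.3 m

V = 4Q/(πD²) = 4·0.0119/(π·0.0937²) = 1.726 m/s
Re = VD/ν = 1.726·0.0937/1.19×10^-6 = 1.36×10^5 → turbulent
ε/D = 0.0018/93.7 = 1.92×10^-5
Haaland: f = 0.01683
h_f = f(L/D)V²/(2g) = 0.01683·(1260/0.0937)·1.726²/(2·9.81) = 34.35 m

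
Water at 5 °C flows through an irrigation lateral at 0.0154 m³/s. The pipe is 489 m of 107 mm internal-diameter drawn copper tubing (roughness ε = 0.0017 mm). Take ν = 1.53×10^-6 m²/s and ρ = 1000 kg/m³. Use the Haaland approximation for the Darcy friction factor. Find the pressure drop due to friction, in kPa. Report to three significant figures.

V = 4Q/(πD²) = 4·0.0154/(π·0.107²) = 1.713 m/s
Re = VD/ν = 1.713·0.107/1.53×10^-6 = 1.20×10^5 → turbulent
ε/D = 0.0017/107 = 1.59×10^-5
Haaland: f = 0.01724
h_f = f(L/D)V²/(2g) = 0.01724·(489/0.107)·1.713²/(2·9.81) = 11.78 m
Δp = ρg·h_f = 1000·9.81·11.78 = 115.5 kPa

Δp ≈ 116 kPa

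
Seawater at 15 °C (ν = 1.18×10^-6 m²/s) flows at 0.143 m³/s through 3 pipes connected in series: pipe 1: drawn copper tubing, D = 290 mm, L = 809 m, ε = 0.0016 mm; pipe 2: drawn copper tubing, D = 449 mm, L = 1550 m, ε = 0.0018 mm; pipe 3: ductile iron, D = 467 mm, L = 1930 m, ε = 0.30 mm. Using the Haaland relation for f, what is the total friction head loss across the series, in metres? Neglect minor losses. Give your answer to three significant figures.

H ≈ 13.4 m

Pipe 1: V = 2.165 m/s, Re = 5.32×10^5, ε/D = 5.52×10^-6, f = 0.01298, h_1 = f(L/D)V²/2g = 8.652 m
Pipe 2: V = 0.9031 m/s, Re = 3.44×10^5, ε/D = 4.01×10^-6, f = 0.01402, h_2 = f(L/D)V²/2g = 2.012 m
Pipe 3: V = 0.8349 m/s, Re = 3.30×10^5, ε/D = 6.42×10^-4, f = 0.01876, h_3 = f(L/D)V²/2g = 2.754 m
Series → Q common, losses add: H = Σh = 13.42 m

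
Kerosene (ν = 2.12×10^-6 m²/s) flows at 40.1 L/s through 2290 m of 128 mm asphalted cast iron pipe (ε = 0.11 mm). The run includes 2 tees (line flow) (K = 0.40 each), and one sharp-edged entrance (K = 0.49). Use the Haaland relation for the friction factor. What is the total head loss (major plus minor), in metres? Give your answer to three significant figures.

V = 4Q/(πD²) = 3.116 m/s; V²/2g = 0.4950 m
Re = 1.88×10^5, ε/D = 8.59×10^-4 → f = 0.02041 (Haaland)
Major: h_f = f(L/D)·V²/2g = 0.02041·17891·0.4950 = 180.7 m
Minor: ΣK = 1.29; h_m = ΣK·V²/2g = 0.6385 m
Total H_L = 180.7 + 0.6385 = 181.4 m

H_L ≈ 181 m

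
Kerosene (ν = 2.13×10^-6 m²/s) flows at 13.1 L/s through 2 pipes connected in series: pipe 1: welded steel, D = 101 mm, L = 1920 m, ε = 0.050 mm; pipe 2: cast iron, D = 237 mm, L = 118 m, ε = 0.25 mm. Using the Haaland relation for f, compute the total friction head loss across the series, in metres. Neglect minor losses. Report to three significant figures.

Pipe 1: V = 1.635 m/s, Re = 7.75×10^4, ε/D = 4.95×10^-4, f = 0.02075, h_1 = f(L/D)V²/2g = 53.76 m
Pipe 2: V = 0.2970 m/s, Re = 3.30×10^4, ε/D = 0.00105, f = 0.02537, h_2 = f(L/D)V²/2g = 0.05676 m
Series → Q common, losses add: H = Σh = 53.81 m

H ≈ 53.8 m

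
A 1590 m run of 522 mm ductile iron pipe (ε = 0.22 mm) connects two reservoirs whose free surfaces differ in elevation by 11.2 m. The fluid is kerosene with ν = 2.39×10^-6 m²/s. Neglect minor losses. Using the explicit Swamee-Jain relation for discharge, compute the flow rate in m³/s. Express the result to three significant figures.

Swamee-Jain (Type II): Q = -0.965·√(gD⁵h_f/L)·ln[ε/(3.7D) + √(3.17ν²L/(gD³h_f))]
√(gD⁵h_f/L) = √(9.81·0.522⁵·11.2/1590) = 0.05175
ε/(3.7D) = 1.14×10^-4; √(3.17ν²L/(gD³h_f)) = 4.29×10^-5
Q = -0.965·0.05175·ln(1.568×10^-4) = 0.4375 m³/s
Check: V = 2.04 m/s, Re = 4.46×10^5, f = 0.01738, h_f = 11.3 m ≈ 11.2 m ✓

Q ≈ 0.437 m³/s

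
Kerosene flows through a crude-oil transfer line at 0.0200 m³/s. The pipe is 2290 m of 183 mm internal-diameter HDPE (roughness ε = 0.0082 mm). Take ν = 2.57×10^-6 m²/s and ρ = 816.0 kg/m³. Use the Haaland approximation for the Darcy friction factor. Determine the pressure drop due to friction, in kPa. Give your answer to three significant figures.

Δp ≈ 60.4 kPa

V = 4Q/(πD²) = 4·0.0200/(π·0.183²) = 0.7604 m/s
Re = VD/ν = 0.7604·0.183/2.57×10^-6 = 5.41×10^4 → turbulent
ε/D = 0.0082/183 = 4.48×10^-5
Haaland: f = 0.02047
h_f = f(L/D)V²/(2g) = 0.02047·(2290/0.183)·0.7604²/(2·9.81) = 7.549 m
Δp = ρg·h_f = 816.0·9.81·7.549 = 60.43 kPa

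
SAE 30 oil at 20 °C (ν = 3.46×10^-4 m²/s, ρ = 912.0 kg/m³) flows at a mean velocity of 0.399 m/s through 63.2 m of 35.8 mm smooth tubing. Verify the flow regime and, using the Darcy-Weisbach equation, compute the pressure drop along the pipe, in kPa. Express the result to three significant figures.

Re = VD/ν = 0.399·0.03580/3.46×10^-4 = 41.3 → laminar (Re < 2300)
f = 64/Re = 1.550
h_f = f(L/D)V²/(2g) = 1.550·(63.2/0.03580)·0.399²/(2·9.81) = 22.21 m
Δp = ρg·h_f = 912.0·9.81·22.21 = 198.7 kPa

Δp ≈ 199 kPa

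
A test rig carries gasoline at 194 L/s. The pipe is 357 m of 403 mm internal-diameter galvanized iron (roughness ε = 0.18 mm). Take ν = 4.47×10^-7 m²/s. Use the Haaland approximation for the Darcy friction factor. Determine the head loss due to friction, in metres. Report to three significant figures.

V = 4Q/(πD²) = 4·0.194/(π·0.403²) = 1.521 m/s
Re = VD/ν = 1.521·0.403/4.47×10^-7 = 1.37×10^6 → turbulent
ε/D = 0.18/403 = 4.47×10^-4
Haaland: f = 0.01667
h_f = f(L/D)V²/(2g) = 0.01667·(357/0.403)·1.521²/(2·9.81) = 1.741 m

h_f ≈ 1.74 m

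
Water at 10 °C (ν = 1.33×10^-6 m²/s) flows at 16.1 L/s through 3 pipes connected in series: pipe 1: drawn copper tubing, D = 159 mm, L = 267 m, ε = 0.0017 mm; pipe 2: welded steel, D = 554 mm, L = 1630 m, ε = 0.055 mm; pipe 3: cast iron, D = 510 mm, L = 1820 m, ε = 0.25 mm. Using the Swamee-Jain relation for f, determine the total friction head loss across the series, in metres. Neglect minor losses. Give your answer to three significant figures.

Pipe 1: V = 0.8109 m/s, Re = 9.69×10^4, ε/D = 1.07×10^-5, f = 0.01804, h_1 = f(L/D)V²/2g = 1.015 m
Pipe 2: V = 0.06679 m/s, Re = 2.78×10^4, ε/D = 9.93×10^-5, f = 0.02409, h_2 = f(L/D)V²/2g = 0.01612 m
Pipe 3: V = 0.07881 m/s, Re = 3.02×10^4, ε/D = 4.90×10^-4, f = 0.02477, h_3 = f(L/D)V²/2g = 0.02798 m
Series → Q common, losses add: H = Σh = 1.059 m

H ≈ 1.06 m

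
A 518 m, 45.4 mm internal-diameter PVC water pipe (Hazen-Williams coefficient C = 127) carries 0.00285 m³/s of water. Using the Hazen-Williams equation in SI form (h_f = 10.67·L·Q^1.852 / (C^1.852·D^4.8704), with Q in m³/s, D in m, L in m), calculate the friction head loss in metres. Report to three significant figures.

h_f ≈ 47.1 m

h_f = 10.67·518·0.00285^1.852 / (127^1.852·0.0454^4.8704) = 47.13 m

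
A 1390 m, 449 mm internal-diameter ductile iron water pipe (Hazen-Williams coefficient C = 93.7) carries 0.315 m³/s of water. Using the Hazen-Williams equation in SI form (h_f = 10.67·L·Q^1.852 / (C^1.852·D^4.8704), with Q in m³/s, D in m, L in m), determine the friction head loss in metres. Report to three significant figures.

h_f = 10.67·1390·0.315^1.852 / (93.7^1.852·0.449^4.8704) = 19.23 m

h_f ≈ 19.2 m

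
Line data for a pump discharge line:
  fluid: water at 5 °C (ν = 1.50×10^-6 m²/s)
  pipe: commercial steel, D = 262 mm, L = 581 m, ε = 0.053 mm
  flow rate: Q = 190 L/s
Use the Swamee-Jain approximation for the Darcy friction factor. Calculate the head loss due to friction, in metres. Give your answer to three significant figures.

h_f ≈ 21.4 m

V = 4Q/(πD²) = 4·0.190/(π·0.262²) = 3.524 m/s
Re = VD/ν = 3.524·0.262/1.50×10^-6 = 6.16×10^5 → turbulent
ε/D = 0.053/262 = 2.02×10^-4
Swamee-Jain: f = 0.01527
h_f = f(L/D)V²/(2g) = 0.01527·(581/0.262)·3.524²/(2·9.81) = 21.44 m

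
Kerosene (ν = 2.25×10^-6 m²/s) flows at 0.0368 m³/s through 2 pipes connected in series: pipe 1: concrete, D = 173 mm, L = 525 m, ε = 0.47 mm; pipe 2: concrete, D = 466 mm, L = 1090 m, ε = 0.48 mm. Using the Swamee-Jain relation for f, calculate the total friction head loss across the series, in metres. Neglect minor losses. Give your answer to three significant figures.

Pipe 1: V = 1.566 m/s, Re = 1.20×10^5, ε/D = 0.00272, f = 0.02685, h_1 = f(L/D)V²/2g = 10.18 m
Pipe 2: V = 0.2158 m/s, Re = 4.47×10^4, ε/D = 0.00103, f = 0.02464, h_2 = f(L/D)V²/2g = 0.1368 m
Series → Q common, losses add: H = Σh = 10.31 m

H ≈ 10.3 m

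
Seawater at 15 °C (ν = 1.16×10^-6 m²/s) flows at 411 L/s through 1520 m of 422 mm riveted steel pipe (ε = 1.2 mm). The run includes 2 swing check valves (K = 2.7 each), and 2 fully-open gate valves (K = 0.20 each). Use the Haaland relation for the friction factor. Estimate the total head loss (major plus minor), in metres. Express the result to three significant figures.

V = 4Q/(πD²) = 2.939 m/s; V²/2g = 0.4401 m
Re = 1.07×10^6, ε/D = 0.00284 → f = 0.02595 (Haaland)
Major: h_f = f(L/D)·V²/2g = 0.02595·3602·0.4401 = 41.13 m
Minor: ΣK = 5.80; h_m = ΣK·V²/2g = 2.553 m
Total H_L = 41.13 + 2.553 = 43.68 m

H_L ≈ 43.7 m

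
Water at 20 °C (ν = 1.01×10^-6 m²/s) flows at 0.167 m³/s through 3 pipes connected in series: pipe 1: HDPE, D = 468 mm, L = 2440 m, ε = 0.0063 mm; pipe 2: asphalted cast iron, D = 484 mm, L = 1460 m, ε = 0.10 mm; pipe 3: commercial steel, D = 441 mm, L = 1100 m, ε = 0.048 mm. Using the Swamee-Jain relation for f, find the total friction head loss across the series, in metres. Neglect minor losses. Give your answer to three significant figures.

H ≈ 7.61 m

Pipe 1: V = 0.9708 m/s, Re = 4.50×10^5, ε/D = 1.35×10^-5, f = 0.01354, h_1 = f(L/D)V²/2g = 3.392 m
Pipe 2: V = 0.9077 m/s, Re = 4.35×10^5, ε/D = 2.07×10^-4, f = 0.01576, h_2 = f(L/D)V²/2g = 1.997 m
Pipe 3: V = 1.093 m/s, Re = 4.77×10^5, ε/D = 1.09×10^-4, f = 0.01465, h_3 = f(L/D)V²/2g = 2.226 m
Series → Q common, losses add: H = Σh = 7.615 m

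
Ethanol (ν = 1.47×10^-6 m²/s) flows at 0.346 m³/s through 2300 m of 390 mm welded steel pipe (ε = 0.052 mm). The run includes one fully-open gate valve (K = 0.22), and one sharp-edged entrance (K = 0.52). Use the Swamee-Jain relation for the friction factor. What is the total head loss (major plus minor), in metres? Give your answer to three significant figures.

V = 4Q/(πD²) = 2.896 m/s; V²/2g = 0.4276 m
Re = 7.68×10^5, ε/D = 1.33×10^-4 → f = 0.01426 (Swamee-Jain)
Major: h_f = f(L/D)·V²/2g = 0.01426·5897·0.4276 = 35.96 m
Minor: ΣK = 0.740; h_m = ΣK·V²/2g = 0.3164 m
Total H_L = 35.96 + 0.3164 = 36.27 m

H_L ≈ 36.3 m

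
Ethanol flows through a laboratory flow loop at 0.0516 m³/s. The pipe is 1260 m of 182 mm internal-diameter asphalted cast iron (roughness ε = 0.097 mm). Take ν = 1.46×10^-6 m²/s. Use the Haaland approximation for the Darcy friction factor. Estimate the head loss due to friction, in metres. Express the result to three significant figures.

V = 4Q/(πD²) = 4·0.0516/(π·0.182²) = 1.983 m/s
Re = VD/ν = 1.983·0.182/1.46×10^-6 = 2.47×10^5 → turbulent
ε/D = 0.097/182 = 5.33×10^-4
Haaland: f = 0.01850
h_f = f(L/D)V²/(2g) = 0.01850·(1260/0.182)·1.983²/(2·9.81) = 25.68 m

h_f ≈ 25.7 m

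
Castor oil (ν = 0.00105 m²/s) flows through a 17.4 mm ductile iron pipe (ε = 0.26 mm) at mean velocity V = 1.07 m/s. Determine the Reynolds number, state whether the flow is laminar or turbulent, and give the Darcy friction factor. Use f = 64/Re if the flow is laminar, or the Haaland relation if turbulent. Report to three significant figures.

Re = VD/ν = 1.070·0.0174/0.00105 = 17.7
Re < 2300 → laminar → f = 64/Re = 3.609

Re ≈ 17.7; laminar; f = 64/Re ≈ 3.61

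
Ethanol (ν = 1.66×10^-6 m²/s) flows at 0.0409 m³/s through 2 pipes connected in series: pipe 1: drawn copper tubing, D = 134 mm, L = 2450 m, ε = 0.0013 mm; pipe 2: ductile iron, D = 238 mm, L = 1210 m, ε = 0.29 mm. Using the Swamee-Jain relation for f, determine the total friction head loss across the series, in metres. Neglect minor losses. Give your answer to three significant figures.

H ≈ 124 m

Pipe 1: V = 2.900 m/s, Re = 2.34×10^5, ε/D = 9.70×10^-6, f = 0.01516, h_1 = f(L/D)V²/2g = 118.9 m
Pipe 2: V = 0.9193 m/s, Re = 1.32×10^5, ε/D = 0.00122, f = 0.02258, h_2 = f(L/D)V²/2g = 4.946 m
Series → Q common, losses add: H = Σh = 123.8 m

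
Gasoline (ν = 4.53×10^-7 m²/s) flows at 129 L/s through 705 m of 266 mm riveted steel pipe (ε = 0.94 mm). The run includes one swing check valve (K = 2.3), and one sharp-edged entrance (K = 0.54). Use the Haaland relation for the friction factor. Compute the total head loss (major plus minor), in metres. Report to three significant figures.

V = 4Q/(πD²) = 2.321 m/s; V²/2g = 0.2746 m
Re = 1.36×10^6, ε/D = 0.00353 → f = 0.02755 (Haaland)
Major: h_f = f(L/D)·V²/2g = 0.02755·2650·0.2746 = 20.05 m
Minor: ΣK = 2.84; h_m = ΣK·V²/2g = 0.7800 m
Total H_L = 20.05 + 0.7800 = 20.83 m

H_L ≈ 20.8 m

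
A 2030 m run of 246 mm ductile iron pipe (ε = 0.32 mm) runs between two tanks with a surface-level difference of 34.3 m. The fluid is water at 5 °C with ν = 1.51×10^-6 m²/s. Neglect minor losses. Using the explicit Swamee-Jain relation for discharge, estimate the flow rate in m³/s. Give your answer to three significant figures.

Q ≈ 0.0921 m³/s

Swamee-Jain (Type II): Q = -0.965·√(gD⁵h_f/L)·ln[ε/(3.7D) + √(3.17ν²L/(gD³h_f))]
√(gD⁵h_f/L) = √(9.81·0.246⁵·34.3/2030) = 0.01222
ε/(3.7D) = 3.52×10^-4; √(3.17ν²L/(gD³h_f)) = 5.41×10^-5
Q = -0.965·0.01222·ln(4.057×10^-4) = 0.09210 m³/s
Check: V = 1.94 m/s, Re = 3.16×10^5, f = 0.02187, h_f = 34.5 m ≈ 34.3 m ✓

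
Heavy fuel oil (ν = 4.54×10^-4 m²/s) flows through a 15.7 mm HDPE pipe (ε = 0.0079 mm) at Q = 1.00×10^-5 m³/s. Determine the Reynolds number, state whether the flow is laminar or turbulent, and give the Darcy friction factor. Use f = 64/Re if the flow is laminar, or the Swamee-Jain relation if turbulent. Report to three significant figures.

Re ≈ 1.79; laminar; f = 64/Re ≈ 35.8

V = 4Q/(πD²) = 0.05165 m/s
Re = VD/ν = 0.05165·0.0157/4.54×10^-4 = 1.79
Re < 2300 → laminar → f = 64/Re = 35.83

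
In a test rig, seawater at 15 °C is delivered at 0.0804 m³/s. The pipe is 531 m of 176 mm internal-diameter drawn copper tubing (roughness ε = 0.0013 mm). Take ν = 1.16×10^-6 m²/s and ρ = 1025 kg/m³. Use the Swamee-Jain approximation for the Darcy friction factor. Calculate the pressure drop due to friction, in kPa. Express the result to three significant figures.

Δp ≈ 223 kPa

V = 4Q/(πD²) = 4·0.0804/(π·0.176²) = 3.305 m/s
Re = VD/ν = 3.305·0.176/1.16×10^-6 = 5.01×10^5 → turbulent
ε/D = 0.0013/176 = 7.39×10^-6
Swamee-Jain: f = 0.01320
h_f = f(L/D)V²/(2g) = 0.01320·(531/0.176)·3.305²/(2·9.81) = 22.17 m
Δp = ρg·h_f = 1025·9.81·22.17 = 223.0 kPa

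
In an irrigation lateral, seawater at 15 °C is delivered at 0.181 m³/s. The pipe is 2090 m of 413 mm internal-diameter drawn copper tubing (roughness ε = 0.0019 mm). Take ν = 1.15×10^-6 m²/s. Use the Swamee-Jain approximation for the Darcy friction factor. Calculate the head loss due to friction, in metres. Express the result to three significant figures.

h_f ≈ 6.23 m

V = 4Q/(πD²) = 4·0.181/(π·0.413²) = 1.351 m/s
Re = VD/ν = 1.351·0.413/1.15×10^-6 = 4.85×10^5 → turbulent
ε/D = 0.0019/413 = 4.60×10^-6
Swamee-Jain: f = 0.01323
h_f = f(L/D)V²/(2g) = 0.01323·(2090/0.413)·1.351²/(2·9.81) = 6.231 m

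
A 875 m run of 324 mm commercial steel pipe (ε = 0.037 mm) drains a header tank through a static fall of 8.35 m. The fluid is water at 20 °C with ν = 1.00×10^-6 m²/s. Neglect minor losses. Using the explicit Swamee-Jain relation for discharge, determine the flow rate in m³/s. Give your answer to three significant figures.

Q ≈ 0.171 m³/s

Swamee-Jain (Type II): Q = -0.965·√(gD⁵h_f/L)·ln[ε/(3.7D) + √(3.17ν²L/(gD³h_f))]
√(gD⁵h_f/L) = √(9.81·0.324⁵·8.35/875) = 0.01828
ε/(3.7D) = 3.09×10^-5; √(3.17ν²L/(gD³h_f)) = 3.16×10^-5
Q = -0.965·0.01828·ln(6.242×10^-5) = 0.1708 m³/s
Check: V = 2.07 m/s, Re = 6.71×10^5, f = 0.01419, h_f = 8.39 m ≈ 8.35 m ✓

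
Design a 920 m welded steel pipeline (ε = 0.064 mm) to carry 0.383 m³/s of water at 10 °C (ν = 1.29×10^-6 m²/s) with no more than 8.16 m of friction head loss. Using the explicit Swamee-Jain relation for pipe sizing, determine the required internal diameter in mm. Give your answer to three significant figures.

Swamee-Jain (Type III): D = 0.66·[ε^1.25·(LQ²/(gh_f))^4.75 + ν·Q^9.4·(L/(gh_f))^5.2]^0.04
LQ²/(gh_f) = 1.686; L/(gh_f) = 11.49
Term 1 = ε^1.25·(…)^4.75 = 6.84×10^-5; Term 2 = ν·Q^9.4·(…)^5.2 = 5.09×10^-5
D = 0.66·(6.84×10^-5 + 5.09×10^-5)^0.04 = 0.4598 m = 460 mm
Check: V = 2.31 m/s, Re = 8.22×10^5, f = 0.01425, h_f = 7.73 m ≈ 8.16 m ✓

D ≈ 460 mm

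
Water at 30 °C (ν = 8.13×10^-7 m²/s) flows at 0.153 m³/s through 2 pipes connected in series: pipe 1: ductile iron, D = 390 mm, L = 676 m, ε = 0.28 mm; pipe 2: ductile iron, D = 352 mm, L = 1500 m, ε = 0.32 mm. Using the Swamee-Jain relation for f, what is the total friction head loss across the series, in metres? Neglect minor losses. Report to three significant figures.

H ≈ 13.4 m

Pipe 1: V = 1.281 m/s, Re = 6.14×10^5, ε/D = 7.18×10^-4, f = 0.01888, h_1 = f(L/D)V²/2g = 2.735 m
Pipe 2: V = 1.572 m/s, Re = 6.81×10^5, ε/D = 9.09×10^-4, f = 0.01977, h_2 = f(L/D)V²/2g = 10.61 m
Series → Q common, losses add: H = Σh = 13.35 m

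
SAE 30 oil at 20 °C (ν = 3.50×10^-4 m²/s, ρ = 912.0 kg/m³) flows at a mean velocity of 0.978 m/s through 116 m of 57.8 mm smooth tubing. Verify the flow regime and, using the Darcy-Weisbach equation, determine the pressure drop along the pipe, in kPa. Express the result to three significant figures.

Δp ≈ 347 kPa

Re = VD/ν = 0.978·0.05780/3.50×10^-4 = 162 → laminar (Re < 2300)
f = 64/Re = 0.3963
h_f = f(L/D)V²/(2g) = 0.3963·(116/0.05780)·0.978²/(2·9.81) = 38.77 m
Δp = ρg·h_f = 912.0·9.81·38.77 = 346.9 kPa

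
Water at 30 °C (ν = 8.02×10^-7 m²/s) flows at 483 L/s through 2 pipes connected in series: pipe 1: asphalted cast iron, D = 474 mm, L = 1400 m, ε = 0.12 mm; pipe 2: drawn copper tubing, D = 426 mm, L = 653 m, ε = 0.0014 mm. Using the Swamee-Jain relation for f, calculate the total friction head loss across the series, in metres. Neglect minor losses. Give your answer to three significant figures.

H ≈ 26.5 m

Pipe 1: V = 2.737 m/s, Re = 1.62×10^6, ε/D = 2.53×10^-4, f = 0.01502, h_1 = f(L/D)V²/2g = 16.94 m
Pipe 2: V = 3.389 m/s, Re = 1.80×10^6, ε/D = 3.29×10^-6, f = 0.01066, h_2 = f(L/D)V²/2g = 9.563 m
Series → Q common, losses add: H = Σh = 26.50 m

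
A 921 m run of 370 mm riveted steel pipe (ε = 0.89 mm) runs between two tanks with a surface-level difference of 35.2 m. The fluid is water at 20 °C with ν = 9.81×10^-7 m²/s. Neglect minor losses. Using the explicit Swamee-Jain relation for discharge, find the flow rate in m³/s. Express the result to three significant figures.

Q ≈ 0.360 m³/s

Swamee-Jain (Type II): Q = -0.965·√(gD⁵h_f/L)·ln[ε/(3.7D) + √(3.17ν²L/(gD³h_f))]
√(gD⁵h_f/L) = √(9.81·0.370⁵·35.2/921) = 0.05099
ε/(3.7D) = 6.50×10^-4; √(3.17ν²L/(gD³h_f)) = 1.27×10^-5
Q = -0.965·0.05099·ln(6.628×10^-4) = 0.3601 m³/s
Check: V = 3.35 m/s, Re = 1.26×10^6, f = 0.02480, h_f = 35.3 m ≈ 35.2 m ✓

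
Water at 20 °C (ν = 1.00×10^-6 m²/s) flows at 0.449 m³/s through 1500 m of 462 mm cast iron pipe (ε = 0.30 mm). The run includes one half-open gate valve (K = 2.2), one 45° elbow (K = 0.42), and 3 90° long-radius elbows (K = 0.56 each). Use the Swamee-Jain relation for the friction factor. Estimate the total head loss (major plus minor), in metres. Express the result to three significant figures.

V = 4Q/(πD²) = 2.678 m/s; V²/2g = 0.3656 m
Re = 1.24×10^6, ε/D = 6.49×10^-4 → f = 0.01815 (Swamee-Jain)
Major: h_f = f(L/D)·V²/2g = 0.01815·3247·0.3656 = 21.55 m
Minor: ΣK = 4.30; h_m = ΣK·V²/2g = 1.572 m
Total H_L = 21.55 + 1.572 = 23.12 m

H_L ≈ 23.1 m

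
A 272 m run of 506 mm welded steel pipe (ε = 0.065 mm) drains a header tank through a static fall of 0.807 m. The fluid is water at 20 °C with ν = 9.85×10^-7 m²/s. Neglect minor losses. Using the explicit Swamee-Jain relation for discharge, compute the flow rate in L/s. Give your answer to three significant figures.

Swamee-Jain (Type II): Q = -0.965·√(gD⁵h_f/L)·ln[ε/(3.7D) + √(3.17ν²L/(gD³h_f))]
√(gD⁵h_f/L) = √(9.81·0.506⁵·0.807/272) = 0.03107
ε/(3.7D) = 3.47×10^-5; √(3.17ν²L/(gD³h_f)) = 2.86×10^-5
Q = -0.965·0.03107·ln(6.328×10^-5) = 0.2899 m³/s
Check: V = 1.44 m/s, Re = 7.41×10^5, f = 0.01424, h_f = 0.811 m ≈ 0.807 m ✓

Q ≈ 290 L/s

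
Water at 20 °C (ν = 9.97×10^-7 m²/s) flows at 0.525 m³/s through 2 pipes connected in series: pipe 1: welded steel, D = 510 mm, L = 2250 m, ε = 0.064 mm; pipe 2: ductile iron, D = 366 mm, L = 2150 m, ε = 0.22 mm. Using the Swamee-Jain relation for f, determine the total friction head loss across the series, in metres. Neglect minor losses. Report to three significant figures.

H ≈ 152 m

Pipe 1: V = 2.570 m/s, Re = 1.31×10^6, ε/D = 1.25×10^-4, f = 0.01361, h_1 = f(L/D)V²/2g = 20.21 m
Pipe 2: V = 4.990 m/s, Re = 1.83×10^6, ε/D = 6.01×10^-4, f = 0.01773, h_2 = f(L/D)V²/2g = 132.2 m
Series → Q common, losses add: H = Σh = 152.4 m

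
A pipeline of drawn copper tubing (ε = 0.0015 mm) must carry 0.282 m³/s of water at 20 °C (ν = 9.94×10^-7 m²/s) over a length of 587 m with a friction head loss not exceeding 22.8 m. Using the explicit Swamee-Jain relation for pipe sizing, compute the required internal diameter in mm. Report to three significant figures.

D ≈ 289 mm

Swamee-Jain (Type III): D = 0.66·[ε^1.25·(LQ²/(gh_f))^4.75 + ν·Q^9.4·(L/(gh_f))^5.2]^0.04
LQ²/(gh_f) = 0.2087; L/(gh_f) = 2.624
Term 1 = ε^1.25·(…)^4.75 = 3.08×10^-11; Term 2 = ν·Q^9.4·(…)^5.2 = 1.02×10^-9
D = 0.66·(3.08×10^-11 + 1.02×10^-9)^0.04 = 0.2887 m = 289 mm
Check: V = 4.31 m/s, Re = 1.25×10^6, f = 0.01133, h_f = 21.8 m ≈ 22.8 m ✓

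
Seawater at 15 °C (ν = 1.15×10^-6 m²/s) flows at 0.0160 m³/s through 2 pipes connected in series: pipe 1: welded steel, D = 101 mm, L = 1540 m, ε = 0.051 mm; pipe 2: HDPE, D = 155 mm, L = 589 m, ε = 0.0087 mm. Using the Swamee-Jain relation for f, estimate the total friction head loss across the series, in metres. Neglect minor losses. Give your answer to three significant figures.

H ≈ 62.0 m

Pipe 1: V = 1.997 m/s, Re = 1.75×10^5, ε/D = 5.05×10^-4, f = 0.01919, h_1 = f(L/D)V²/2g = 59.48 m
Pipe 2: V = 0.8479 m/s, Re = 1.14×10^5, ε/D = 5.61×10^-5, f = 0.01774, h_2 = f(L/D)V²/2g = 2.470 m
Series → Q common, losses add: H = Σh = 61.95 m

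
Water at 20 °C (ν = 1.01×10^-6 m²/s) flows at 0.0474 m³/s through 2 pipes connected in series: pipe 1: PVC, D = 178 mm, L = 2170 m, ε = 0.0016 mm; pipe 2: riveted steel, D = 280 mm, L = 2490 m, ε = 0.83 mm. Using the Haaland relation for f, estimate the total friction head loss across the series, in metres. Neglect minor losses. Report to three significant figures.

H ≈ 39.0 m

Pipe 1: V = 1.905 m/s, Re = 3.36×10^5, ε/D = 8.99×10^-6, f = 0.01412, h_1 = f(L/D)V²/2g = 31.84 m
Pipe 2: V = 0.7698 m/s, Re = 2.13×10^5, ε/D = 0.00296, f = 0.02670, h_2 = f(L/D)V²/2g = 7.171 m
Series → Q common, losses add: H = Σh = 39.01 m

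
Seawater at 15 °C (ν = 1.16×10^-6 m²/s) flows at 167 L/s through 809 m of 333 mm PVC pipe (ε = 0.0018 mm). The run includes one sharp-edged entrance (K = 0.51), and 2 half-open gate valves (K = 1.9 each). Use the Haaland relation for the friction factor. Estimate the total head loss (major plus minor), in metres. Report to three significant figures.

H_L ≈ 6.68 m

V = 4Q/(πD²) = 1.918 m/s; V²/2g = 0.1874 m
Re = 5.50×10^5, ε/D = 5.41×10^-6 → f = 0.01290 (Haaland)
Major: h_f = f(L/D)·V²/2g = 0.01290·2429·0.1874 = 5.875 m
Minor: ΣK = 4.31; h_m = ΣK·V²/2g = 0.8077 m
Total H_L = 5.875 + 0.8077 = 6.683 m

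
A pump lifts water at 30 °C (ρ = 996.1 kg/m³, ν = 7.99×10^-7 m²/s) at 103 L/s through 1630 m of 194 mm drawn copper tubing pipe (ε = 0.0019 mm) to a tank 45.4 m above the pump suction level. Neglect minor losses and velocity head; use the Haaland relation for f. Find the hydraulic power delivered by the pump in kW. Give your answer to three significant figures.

V = 4Q/(πD²) = 3.485 m/s; Re = 8.46×10^5; ε/D = 9.79×10^-6; f = 0.01208
h_f = f(L/D)V²/2g = 62.79 m
Total head H = z + h_f = 45.4 + 62.79 = 108.2 m
P_hyd = ρgQH = 996.1·9.81·0.103·108.2 = 108.9 kW

P_hyd ≈ 109 kW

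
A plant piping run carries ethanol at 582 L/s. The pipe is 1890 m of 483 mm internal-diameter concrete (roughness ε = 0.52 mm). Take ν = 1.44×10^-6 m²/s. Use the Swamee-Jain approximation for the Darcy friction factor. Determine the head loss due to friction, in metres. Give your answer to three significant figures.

V = 4Q/(πD²) = 4·0.582/(π·0.483²) = 3.176 m/s
Re = VD/ν = 3.176·0.483/1.44×10^-6 = 1.07×10^6 → turbulent
ε/D = 0.52/483 = 0.00108
Swamee-Jain: f = 0.02035
h_f = f(L/D)V²/(2g) = 0.02035·(1890/0.483)·3.176²/(2·9.81) = 40.95 m

h_f ≈ 40.9 m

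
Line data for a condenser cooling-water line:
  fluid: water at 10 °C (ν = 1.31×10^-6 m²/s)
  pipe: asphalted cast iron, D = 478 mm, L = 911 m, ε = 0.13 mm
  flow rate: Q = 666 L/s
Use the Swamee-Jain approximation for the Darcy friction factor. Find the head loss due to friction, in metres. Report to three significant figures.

V = 4Q/(πD²) = 4·0.666/(π·0.478²) = 3.711 m/s
Re = VD/ν = 3.711·0.478/1.31×10^-6 = 1.35×10^6 → turbulent
ε/D = 0.13/478 = 2.72×10^-4
Swamee-Jain: f = 0.01531
h_f = f(L/D)V²/(2g) = 0.01531·(911/0.478)·3.711²/(2·9.81) = 20.48 m

h_f ≈ 20.5 m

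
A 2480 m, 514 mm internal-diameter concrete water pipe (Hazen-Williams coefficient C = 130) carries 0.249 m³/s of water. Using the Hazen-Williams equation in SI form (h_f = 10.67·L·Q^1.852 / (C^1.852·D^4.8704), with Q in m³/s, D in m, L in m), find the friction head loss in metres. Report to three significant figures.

h_f ≈ 6.27 m

h_f = 10.67·2480·0.249^1.852 / (130^1.852·0.514^4.8704) = 6.267 m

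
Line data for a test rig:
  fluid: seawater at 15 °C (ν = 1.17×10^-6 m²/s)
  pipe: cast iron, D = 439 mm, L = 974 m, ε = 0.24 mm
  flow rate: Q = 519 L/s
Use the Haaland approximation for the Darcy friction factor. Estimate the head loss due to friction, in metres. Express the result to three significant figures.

V = 4Q/(πD²) = 4·0.519/(π·0.439²) = 3.429 m/s
Re = VD/ν = 3.429·0.439/1.17×10^-6 = 1.29×10^6 → turbulent
ε/D = 0.24/439 = 5.47×10^-4
Haaland: f = 0.01740
h_f = f(L/D)V²/(2g) = 0.01740·(974/0.439)·3.429²/(2·9.81) = 23.13 m

h_f ≈ 23.1 m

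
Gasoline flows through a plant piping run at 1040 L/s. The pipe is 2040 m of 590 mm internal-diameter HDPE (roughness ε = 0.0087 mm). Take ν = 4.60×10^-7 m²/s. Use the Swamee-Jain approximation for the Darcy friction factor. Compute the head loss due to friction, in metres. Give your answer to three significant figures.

h_f ≈ 25.3 m

V = 4Q/(πD²) = 4·1.04/(π·0.590²) = 3.804 m/s
Re = VD/ν = 3.804·0.590/4.60×10^-7 = 4.88×10^6 → turbulent
ε/D = 0.0087/590 = 1.47×10^-5
Swamee-Jain: f = 0.009907
h_f = f(L/D)V²/(2g) = 0.009907·(2040/0.590)·3.804²/(2·9.81) = 25.26 m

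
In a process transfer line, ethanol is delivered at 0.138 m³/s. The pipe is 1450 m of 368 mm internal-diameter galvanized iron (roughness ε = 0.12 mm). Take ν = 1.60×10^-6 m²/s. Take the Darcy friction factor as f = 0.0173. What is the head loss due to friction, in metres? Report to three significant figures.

h_f ≈ 5.85 m

V = 4Q/(πD²) = 4·0.138/(π·0.368²) = 1.297 m/s
h_f = f(L/D)V²/(2g) = 0.01730·(1450/0.368)·1.297²/(2·9.81) = 5.849 m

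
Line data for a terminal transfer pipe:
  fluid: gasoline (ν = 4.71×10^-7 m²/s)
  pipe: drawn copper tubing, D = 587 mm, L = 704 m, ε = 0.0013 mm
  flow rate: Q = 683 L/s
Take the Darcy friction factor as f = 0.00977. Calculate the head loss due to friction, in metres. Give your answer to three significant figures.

V = 4Q/(πD²) = 4·0.683/(π·0.587²) = 2.524 m/s
h_f = f(L/D)V²/(2g) = 0.009770·(704/0.587)·2.524²/(2·9.81) = 3.804 m

h_f ≈ 3.80 m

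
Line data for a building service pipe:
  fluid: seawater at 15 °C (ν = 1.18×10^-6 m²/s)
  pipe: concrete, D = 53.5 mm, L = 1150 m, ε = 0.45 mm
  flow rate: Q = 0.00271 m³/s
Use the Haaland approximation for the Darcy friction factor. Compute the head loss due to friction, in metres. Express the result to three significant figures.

h_f ≈ 58.9 m

V = 4Q/(πD²) = 4·0.00271/(π·0.0535²) = 1.206 m/s
Re = VD/ν = 1.206·0.0535/1.18×10^-6 = 5.47×10^4 → turbulent
ε/D = 0.45/53.5 = 0.00841
Haaland: f = 0.03697
h_f = f(L/D)V²/(2g) = 0.03697·(1150/0.0535)·1.206²/(2·9.81) = 58.86 m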